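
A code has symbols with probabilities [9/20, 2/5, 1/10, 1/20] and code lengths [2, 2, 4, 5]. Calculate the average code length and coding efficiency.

Average length L = Σ p_i × l_i = 2.3500 bits
Entropy H = 1.5955 bits
Efficiency η = H/L × 100% = 67.89%


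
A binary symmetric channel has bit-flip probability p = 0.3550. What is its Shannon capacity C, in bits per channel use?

For BSC with error probability p:
C = 1 - H(p) where H(p) is binary entropy
H(0.3550) = -0.3550 × log₂(0.3550) - 0.6450 × log₂(0.6450)
H(p) = 0.9385
C = 1 - 0.9385 = 0.0615 bits/use


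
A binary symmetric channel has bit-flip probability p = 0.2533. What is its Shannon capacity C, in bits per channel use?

For BSC with error probability p:
C = 1 - H(p) where H(p) is binary entropy
H(0.2533) = -0.2533 × log₂(0.2533) - 0.7467 × log₂(0.7467)
H(p) = 0.8165
C = 1 - 0.8165 = 0.1835 bits/use


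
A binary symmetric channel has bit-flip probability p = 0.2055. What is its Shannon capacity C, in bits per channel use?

For BSC with error probability p:
C = 1 - H(p) where H(p) is binary entropy
H(0.2055) = -0.2055 × log₂(0.2055) - 0.7945 × log₂(0.7945)
H(p) = 0.7328
C = 1 - 0.7328 = 0.2672 bits/use


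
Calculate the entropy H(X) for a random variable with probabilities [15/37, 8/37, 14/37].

H(X) = -Σ p(x) log₂ p(x)
  -15/37 × log₂(15/37) = 0.5281
  -8/37 × log₂(8/37) = 0.4777
  -14/37 × log₂(14/37) = 0.5305
H(X) = 1.5363 bits


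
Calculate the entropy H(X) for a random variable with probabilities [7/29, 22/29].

H(X) = -Σ p(x) log₂ p(x)
  -7/29 × log₂(7/29) = 0.4950
  -22/29 × log₂(22/29) = 0.3023
H(X) = 0.7973 bits


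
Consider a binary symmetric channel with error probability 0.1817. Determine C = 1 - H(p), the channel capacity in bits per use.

For BSC with error probability p:
C = 1 - H(p) where H(p) is binary entropy
H(0.1817) = -0.1817 × log₂(0.1817) - 0.8183 × log₂(0.8183)
H(p) = 0.6838
C = 1 - 0.6838 = 0.3162 bits/use


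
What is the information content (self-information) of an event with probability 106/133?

Information content I(x) = -log₂(p(x))
I = -log₂(106/133) = -log₂(0.7970)
I = 0.3274 bits


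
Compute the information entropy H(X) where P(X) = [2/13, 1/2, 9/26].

H(X) = -Σ p(x) log₂ p(x)
  -2/13 × log₂(2/13) = 0.4155
  -1/2 × log₂(1/2) = 0.5000
  -9/26 × log₂(9/26) = 0.5298
H(X) = 1.4452 bits


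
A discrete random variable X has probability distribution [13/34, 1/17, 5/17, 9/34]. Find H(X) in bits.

H(X) = -Σ p(x) log₂ p(x)
  -13/34 × log₂(13/34) = 0.5303
  -1/17 × log₂(1/17) = 0.2404
  -5/17 × log₂(5/17) = 0.5193
  -9/34 × log₂(9/34) = 0.5076
H(X) = 1.7976 bits


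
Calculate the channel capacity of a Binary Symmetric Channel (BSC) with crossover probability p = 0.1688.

For BSC with error probability p:
C = 1 - H(p) where H(p) is binary entropy
H(0.1688) = -0.1688 × log₂(0.1688) - 0.8312 × log₂(0.8312)
H(p) = 0.6550
C = 1 - 0.6550 = 0.3450 bits/use


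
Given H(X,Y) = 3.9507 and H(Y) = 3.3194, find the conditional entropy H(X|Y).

Chain rule: H(X,Y) = H(X|Y) + H(Y)
H(X|Y) = H(X,Y) - H(Y) = 3.9507 - 3.3194 = 0.6313 bits


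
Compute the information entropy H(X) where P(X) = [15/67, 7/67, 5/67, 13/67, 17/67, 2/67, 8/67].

H(X) = -Σ p(x) log₂ p(x)
  -15/67 × log₂(15/67) = 0.4834
  -7/67 × log₂(7/67) = 0.3405
  -5/67 × log₂(5/67) = 0.2794
  -13/67 × log₂(13/67) = 0.4590
  -17/67 × log₂(17/67) = 0.5020
  -2/67 × log₂(2/67) = 0.1512
  -8/67 × log₂(8/67) = 0.3661
H(X) = 2.5817 bits


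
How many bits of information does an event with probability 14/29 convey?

Information content I(x) = -log₂(p(x))
I = -log₂(14/29) = -log₂(0.4828)
I = 1.0506 bits


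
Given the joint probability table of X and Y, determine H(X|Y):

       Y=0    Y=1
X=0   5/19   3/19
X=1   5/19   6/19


H(X|Y) = Σ_y p(y) H(X|Y=y)
  p(Y=0) = 10/19, H(X|Y=0) = 1.0000
  p(Y=1) = 9/19, H(X|Y=1) = 0.9183
H(X|Y) = 0.5263×1.0000 + 0.4737×0.9183 = 0.9613 bits


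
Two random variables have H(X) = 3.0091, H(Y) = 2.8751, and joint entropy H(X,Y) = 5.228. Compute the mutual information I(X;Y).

I(X;Y) = H(X) + H(Y) - H(X,Y)
I(X;Y) = 3.0091 + 2.8751 - 5.228 = 0.6562 bits


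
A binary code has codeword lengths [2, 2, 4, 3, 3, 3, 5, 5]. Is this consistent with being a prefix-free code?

Kraft inequality: Σ 2^(-l_i) ≤ 1 for prefix-free code
Calculating: 2^(-2) + 2^(-2) + 2^(-4) + 2^(-3) + 2^(-3) + 2^(-3) + 2^(-5) + 2^(-5)
= 0.25 + 0.25 + 0.0625 + 0.125 + 0.125 + 0.125 + 0.03125 + 0.03125
= 1.0000
Since 1.0000 ≤ 1, prefix-free code exists


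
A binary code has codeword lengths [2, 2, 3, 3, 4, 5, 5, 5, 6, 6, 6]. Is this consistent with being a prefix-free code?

Kraft inequality: Σ 2^(-l_i) ≤ 1 for prefix-free code
Calculating: 2^(-2) + 2^(-2) + 2^(-3) + 2^(-3) + 2^(-4) + 2^(-5) + 2^(-5) + 2^(-5) + 2^(-6) + 2^(-6) + 2^(-6)
= 0.25 + 0.25 + 0.125 + 0.125 + 0.0625 + 0.03125 + 0.03125 + 0.03125 + 0.015625 + 0.015625 + 0.015625
= 0.9531
Since 0.9531 ≤ 1, prefix-free code exists


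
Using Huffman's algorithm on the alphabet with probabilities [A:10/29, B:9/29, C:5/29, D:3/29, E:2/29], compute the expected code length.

Huffman tree construction:
Combine smallest probabilities repeatedly
Resulting codes:
  A: 11 (length 2)
  B: 10 (length 2)
  C: 00 (length 2)
  D: 011 (length 3)
  E: 010 (length 3)
Average length = Σ p(s) × length(s) = 2.1724 bits


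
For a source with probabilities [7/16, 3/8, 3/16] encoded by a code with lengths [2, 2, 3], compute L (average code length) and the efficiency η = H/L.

Average length L = Σ p_i × l_i = 2.1875 bits
Entropy H = 1.5052 bits
Efficiency η = H/L × 100% = 68.81%


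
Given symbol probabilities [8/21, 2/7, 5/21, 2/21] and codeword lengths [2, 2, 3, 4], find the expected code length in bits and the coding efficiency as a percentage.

Average length L = Σ p_i × l_i = 2.4286 bits
Entropy H = 1.8628 bits
Efficiency η = H/L × 100% = 76.70%


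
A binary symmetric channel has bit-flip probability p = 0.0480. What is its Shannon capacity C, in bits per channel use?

For BSC with error probability p:
C = 1 - H(p) where H(p) is binary entropy
H(0.0480) = -0.0480 × log₂(0.0480) - 0.9520 × log₂(0.9520)
H(p) = 0.2778
C = 1 - 0.2778 = 0.7222 bits/use


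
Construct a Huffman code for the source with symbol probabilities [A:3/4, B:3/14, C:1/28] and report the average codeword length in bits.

Huffman tree construction:
Combine smallest probabilities repeatedly
Resulting codes:
  A: 1 (length 1)
  B: 01 (length 2)
  C: 00 (length 2)
Average length = Σ p(s) × length(s) = 1.2500 bits


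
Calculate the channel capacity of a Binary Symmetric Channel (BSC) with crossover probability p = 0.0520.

For BSC with error probability p:
C = 1 - H(p) where H(p) is binary entropy
H(0.0520) = -0.0520 × log₂(0.0520) - 0.9480 × log₂(0.9480)
H(p) = 0.2948
C = 1 - 0.2948 = 0.7052 bits/use


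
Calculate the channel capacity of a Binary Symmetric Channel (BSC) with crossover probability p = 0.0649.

For BSC with error probability p:
C = 1 - H(p) where H(p) is binary entropy
H(0.0649) = -0.0649 × log₂(0.0649) - 0.9351 × log₂(0.9351)
H(p) = 0.3466
C = 1 - 0.3466 = 0.6534 bits/use


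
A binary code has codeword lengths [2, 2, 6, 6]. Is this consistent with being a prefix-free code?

Kraft inequality: Σ 2^(-l_i) ≤ 1 for prefix-free code
Calculating: 2^(-2) + 2^(-2) + 2^(-6) + 2^(-6)
= 0.25 + 0.25 + 0.015625 + 0.015625
= 0.5312
Since 0.5312 ≤ 1, prefix-free code exists


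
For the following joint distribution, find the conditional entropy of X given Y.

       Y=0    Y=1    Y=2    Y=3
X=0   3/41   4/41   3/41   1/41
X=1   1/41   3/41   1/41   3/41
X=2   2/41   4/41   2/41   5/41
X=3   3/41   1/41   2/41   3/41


H(X|Y) = Σ_y p(y) H(X|Y=y)
  p(Y=0) = 9/41, H(X|Y=0) = 1.8911
  p(Y=1) = 12/41, H(X|Y=1) = 1.8554
  p(Y=2) = 8/41, H(X|Y=2) = 1.9056
  p(Y=3) = 12/41, H(X|Y=3) = 1.8250
H(X|Y) = 0.2195×1.8911 + 0.2927×1.8554 + 0.1951×1.9056 + 0.2927×1.8250 = 1.8641 bits


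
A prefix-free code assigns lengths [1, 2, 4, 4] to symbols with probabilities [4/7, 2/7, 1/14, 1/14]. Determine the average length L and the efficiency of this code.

Average length L = Σ p_i × l_i = 1.7143 bits
Entropy H = 1.5216 bits
Efficiency η = H/L × 100% = 88.76%


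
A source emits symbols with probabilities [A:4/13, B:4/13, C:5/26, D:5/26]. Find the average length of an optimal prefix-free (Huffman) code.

Huffman tree construction:
Combine smallest probabilities repeatedly
Resulting codes:
  A: 10 (length 2)
  B: 11 (length 2)
  C: 00 (length 2)
  D: 01 (length 2)
Average length = Σ p(s) × length(s) = 2.0000 bits


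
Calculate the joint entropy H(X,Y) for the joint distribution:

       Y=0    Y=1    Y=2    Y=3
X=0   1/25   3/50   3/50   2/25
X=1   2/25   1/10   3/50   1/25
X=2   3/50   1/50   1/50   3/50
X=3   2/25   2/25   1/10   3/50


H(X,Y) = -Σ p(x,y) log₂ p(x,y)
  p(0,0)=1/25: -0.0400 × log₂(0.0400) = 0.1858
  p(0,1)=3/50: -0.0600 × log₂(0.0600) = 0.2435
  p(0,2)=3/50: -0.0600 × log₂(0.0600) = 0.2435
  p(0,3)=2/25: -0.0800 × log₂(0.0800) = 0.2915
  p(1,0)=2/25: -0.0800 × log₂(0.0800) = 0.2915
  p(1,1)=1/10: -0.1000 × log₂(0.1000) = 0.3322
  p(1,2)=3/50: -0.0600 × log₂(0.0600) = 0.2435
  p(1,3)=1/25: -0.0400 × log₂(0.0400) = 0.1858
  p(2,0)=3/50: -0.0600 × log₂(0.0600) = 0.2435
  p(2,1)=1/50: -0.0200 × log₂(0.0200) = 0.1129
  p(2,2)=1/50: -0.0200 × log₂(0.0200) = 0.1129
  p(2,3)=3/50: -0.0600 × log₂(0.0600) = 0.2435
  p(3,0)=2/25: -0.0800 × log₂(0.0800) = 0.2915
  p(3,1)=2/25: -0.0800 × log₂(0.0800) = 0.2915
  p(3,2)=1/10: -0.1000 × log₂(0.1000) = 0.3322
  p(3,3)=3/50: -0.0600 × log₂(0.0600) = 0.2435
H(X,Y) = 3.8889 bits


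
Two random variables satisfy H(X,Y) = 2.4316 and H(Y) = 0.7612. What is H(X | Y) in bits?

Chain rule: H(X,Y) = H(X|Y) + H(Y)
H(X|Y) = H(X,Y) - H(Y) = 2.4316 - 0.7612 = 1.6704 bits


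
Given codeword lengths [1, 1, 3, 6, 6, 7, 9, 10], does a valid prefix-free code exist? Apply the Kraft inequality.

Kraft inequality: Σ 2^(-l_i) ≤ 1 for prefix-free code
Calculating: 2^(-1) + 2^(-1) + 2^(-3) + 2^(-6) + 2^(-6) + 2^(-7) + 2^(-9) + 2^(-10)
= 0.5 + 0.5 + 0.125 + 0.015625 + 0.015625 + 0.0078125 + 0.001953125 + 0.0009765625
= 1.1670
Since 1.1670 > 1, prefix-free code does not exist


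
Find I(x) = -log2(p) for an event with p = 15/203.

Information content I(x) = -log₂(p(x))
I = -log₂(15/203) = -log₂(0.0739)
I = 3.7584 bits


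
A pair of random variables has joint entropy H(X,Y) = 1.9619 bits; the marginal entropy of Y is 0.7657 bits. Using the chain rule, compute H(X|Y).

Chain rule: H(X,Y) = H(X|Y) + H(Y)
H(X|Y) = H(X,Y) - H(Y) = 1.9619 - 0.7657 = 1.1962 bits


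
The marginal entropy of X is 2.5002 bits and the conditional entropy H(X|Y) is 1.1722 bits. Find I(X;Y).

I(X;Y) = H(X) - H(X|Y)
I(X;Y) = 2.5002 - 1.1722 = 1.328 bits


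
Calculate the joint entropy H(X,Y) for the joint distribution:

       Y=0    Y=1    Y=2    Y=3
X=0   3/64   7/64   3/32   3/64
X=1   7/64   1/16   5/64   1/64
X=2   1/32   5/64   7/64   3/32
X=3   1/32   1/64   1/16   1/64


H(X,Y) = -Σ p(x,y) log₂ p(x,y)
  p(0,0)=3/64: -0.0469 × log₂(0.0469) = 0.2070
  p(0,1)=7/64: -0.1094 × log₂(0.1094) = 0.3492
  p(0,2)=3/32: -0.0938 × log₂(0.0938) = 0.3202
  p(0,3)=3/64: -0.0469 × log₂(0.0469) = 0.2070
  p(1,0)=7/64: -0.1094 × log₂(0.1094) = 0.3492
  p(1,1)=1/16: -0.0625 × log₂(0.0625) = 0.2500
  p(1,2)=5/64: -0.0781 × log₂(0.0781) = 0.2873
  p(1,3)=1/64: -0.0156 × log₂(0.0156) = 0.0938
  p(2,0)=1/32: -0.0312 × log₂(0.0312) = 0.1562
  p(2,1)=5/64: -0.0781 × log₂(0.0781) = 0.2873
  p(2,2)=7/64: -0.1094 × log₂(0.1094) = 0.3492
  p(2,3)=3/32: -0.0938 × log₂(0.0938) = 0.3202
  p(3,0)=1/32: -0.0312 × log₂(0.0312) = 0.1562
  p(3,1)=1/64: -0.0156 × log₂(0.0156) = 0.0938
  p(3,2)=1/16: -0.0625 × log₂(0.0625) = 0.2500
  p(3,3)=1/64: -0.0156 × log₂(0.0156) = 0.0938
H(X,Y) = 3.7703 bits


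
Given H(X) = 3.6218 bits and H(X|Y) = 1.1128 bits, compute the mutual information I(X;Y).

I(X;Y) = H(X) - H(X|Y)
I(X;Y) = 3.6218 - 1.1128 = 2.509 bits


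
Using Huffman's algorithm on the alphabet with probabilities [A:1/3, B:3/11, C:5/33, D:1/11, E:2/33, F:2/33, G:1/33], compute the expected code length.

Huffman tree construction:
Combine smallest probabilities repeatedly
Resulting codes:
  A: 11 (length 2)
  B: 10 (length 2)
  C: 011 (length 3)
  D: 001 (length 3)
  E: 0101 (length 4)
  F: 000 (length 3)
  G: 0100 (length 4)
Average length = Σ p(s) × length(s) = 2.4848 bits


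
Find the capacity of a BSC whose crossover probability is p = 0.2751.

For BSC with error probability p:
C = 1 - H(p) where H(p) is binary entropy
H(0.2751) = -0.2751 × log₂(0.2751) - 0.7249 × log₂(0.7249)
H(p) = 0.8487
C = 1 - 0.8487 = 0.1513 bits/use


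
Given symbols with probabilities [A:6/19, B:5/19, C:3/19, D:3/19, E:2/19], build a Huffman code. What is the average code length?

Huffman tree construction:
Combine smallest probabilities repeatedly
Resulting codes:
  A: 11 (length 2)
  B: 01 (length 2)
  C: 101 (length 3)
  D: 00 (length 2)
  E: 100 (length 3)
Average length = Σ p(s) × length(s) = 2.2632 bits


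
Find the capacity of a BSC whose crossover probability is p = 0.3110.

For BSC with error probability p:
C = 1 - H(p) where H(p) is binary entropy
H(0.3110) = -0.3110 × log₂(0.3110) - 0.6890 × log₂(0.6890)
H(p) = 0.8943
C = 1 - 0.8943 = 0.1057 bits/use


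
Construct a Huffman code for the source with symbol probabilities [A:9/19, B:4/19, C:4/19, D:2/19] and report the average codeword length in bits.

Huffman tree construction:
Combine smallest probabilities repeatedly
Resulting codes:
  A: 0 (length 1)
  B: 111 (length 3)
  C: 10 (length 2)
  D: 110 (length 3)
Average length = Σ p(s) × length(s) = 1.8421 bits


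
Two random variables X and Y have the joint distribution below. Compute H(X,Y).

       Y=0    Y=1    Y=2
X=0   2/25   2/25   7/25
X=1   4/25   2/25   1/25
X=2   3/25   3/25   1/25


H(X,Y) = -Σ p(x,y) log₂ p(x,y)
  p(0,0)=2/25: -0.0800 × log₂(0.0800) = 0.2915
  p(0,1)=2/25: -0.0800 × log₂(0.0800) = 0.2915
  p(0,2)=7/25: -0.2800 × log₂(0.2800) = 0.5142
  p(1,0)=4/25: -0.1600 × log₂(0.1600) = 0.4230
  p(1,1)=2/25: -0.0800 × log₂(0.0800) = 0.2915
  p(1,2)=1/25: -0.0400 × log₂(0.0400) = 0.1858
  p(2,0)=3/25: -0.1200 × log₂(0.1200) = 0.3671
  p(2,1)=3/25: -0.1200 × log₂(0.1200) = 0.3671
  p(2,2)=1/25: -0.0400 × log₂(0.0400) = 0.1858
H(X,Y) = 2.9174 bits


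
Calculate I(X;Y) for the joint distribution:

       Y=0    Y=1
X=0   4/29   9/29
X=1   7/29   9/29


H(X) = 0.9923, H(Y) = 0.9576, H(X,Y) = 1.9369
I(X;Y) = H(X) + H(Y) - H(X,Y) = 0.0129 bits


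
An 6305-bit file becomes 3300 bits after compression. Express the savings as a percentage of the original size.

Space savings = (1 - Compressed/Original) × 100%
= (1 - 3300/6305) × 100%
= 47.66%


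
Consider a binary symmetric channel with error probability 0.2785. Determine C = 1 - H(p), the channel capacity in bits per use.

For BSC with error probability p:
C = 1 - H(p) where H(p) is binary entropy
H(0.2785) = -0.2785 × log₂(0.2785) - 0.7215 × log₂(0.7215)
H(p) = 0.8534
C = 1 - 0.8534 = 0.1466 bits/use


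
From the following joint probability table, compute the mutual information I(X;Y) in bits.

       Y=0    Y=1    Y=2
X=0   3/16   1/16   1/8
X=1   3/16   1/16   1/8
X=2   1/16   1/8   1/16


H(X) = 1.5613, H(Y) = 1.5462, H(X,Y) = 3.0306
I(X;Y) = H(X) + H(Y) - H(X,Y) = 0.0768 bits


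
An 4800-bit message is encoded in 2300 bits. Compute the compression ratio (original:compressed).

Compression ratio = Original / Compressed
= 4800 / 2300 = 2.09:1


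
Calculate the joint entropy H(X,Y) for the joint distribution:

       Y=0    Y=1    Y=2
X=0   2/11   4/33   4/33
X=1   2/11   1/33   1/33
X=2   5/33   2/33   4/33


H(X,Y) = -Σ p(x,y) log₂ p(x,y)
  p(0,0)=2/11: -0.1818 × log₂(0.1818) = 0.4472
  p(0,1)=4/33: -0.1212 × log₂(0.1212) = 0.3690
  p(0,2)=4/33: -0.1212 × log₂(0.1212) = 0.3690
  p(1,0)=2/11: -0.1818 × log₂(0.1818) = 0.4472
  p(1,1)=1/33: -0.0303 × log₂(0.0303) = 0.1529
  p(1,2)=1/33: -0.0303 × log₂(0.0303) = 0.1529
  p(2,0)=5/33: -0.1515 × log₂(0.1515) = 0.4125
  p(2,1)=2/33: -0.0606 × log₂(0.0606) = 0.2451
  p(2,2)=4/33: -0.1212 × log₂(0.1212) = 0.3690
H(X,Y) = 2.9647 bits


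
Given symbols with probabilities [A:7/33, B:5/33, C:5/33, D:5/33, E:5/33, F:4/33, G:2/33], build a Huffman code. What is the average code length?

Huffman tree construction:
Combine smallest probabilities repeatedly
Resulting codes:
  A: 01 (length 2)
  B: 100 (length 3)
  C: 101 (length 3)
  D: 110 (length 3)
  E: 111 (length 3)
  F: 001 (length 3)
  G: 000 (length 3)
Average length = Σ p(s) × length(s) = 2.7879 bits


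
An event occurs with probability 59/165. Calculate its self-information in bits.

Information content I(x) = -log₂(p(x))
I = -log₂(59/165) = -log₂(0.3576)
I = 1.4837 bits


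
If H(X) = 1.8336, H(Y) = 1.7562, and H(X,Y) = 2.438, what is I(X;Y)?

I(X;Y) = H(X) + H(Y) - H(X,Y)
I(X;Y) = 1.8336 + 1.7562 - 2.438 = 1.1518 bits


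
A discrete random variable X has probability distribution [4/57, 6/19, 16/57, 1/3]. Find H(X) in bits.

H(X) = -Σ p(x) log₂ p(x)
  -4/57 × log₂(4/57) = 0.2690
  -6/19 × log₂(6/19) = 0.5251
  -16/57 × log₂(16/57) = 0.5145
  -1/3 × log₂(1/3) = 0.5283
H(X) = 1.8369 bits


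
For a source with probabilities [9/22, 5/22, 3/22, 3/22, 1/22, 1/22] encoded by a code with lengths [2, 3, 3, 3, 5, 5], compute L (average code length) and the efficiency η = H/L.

Average length L = Σ p_i × l_i = 2.7727 bits
Entropy H = 2.2027 bits
Efficiency η = H/L × 100% = 79.44%


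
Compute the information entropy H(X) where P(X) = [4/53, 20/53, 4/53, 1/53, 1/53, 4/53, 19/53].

H(X) = -Σ p(x) log₂ p(x)
  -4/53 × log₂(4/53) = 0.2814
  -20/53 × log₂(20/53) = 0.5306
  -4/53 × log₂(4/53) = 0.2814
  -1/53 × log₂(1/53) = 0.1081
  -1/53 × log₂(1/53) = 0.1081
  -4/53 × log₂(4/53) = 0.2814
  -19/53 × log₂(19/53) = 0.5306
H(X) = 2.1213 bits


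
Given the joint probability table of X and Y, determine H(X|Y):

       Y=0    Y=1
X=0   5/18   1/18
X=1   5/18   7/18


H(X|Y) = Σ_y p(y) H(X|Y=y)
  p(Y=0) = 5/9, H(X|Y=0) = 1.0000
  p(Y=1) = 4/9, H(X|Y=1) = 0.5436
H(X|Y) = 0.5556×1.0000 + 0.4444×0.5436 = 0.7971 bits


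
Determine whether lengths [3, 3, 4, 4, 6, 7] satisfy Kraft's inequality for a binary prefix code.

Kraft inequality: Σ 2^(-l_i) ≤ 1 for prefix-free code
Calculating: 2^(-3) + 2^(-3) + 2^(-4) + 2^(-4) + 2^(-6) + 2^(-7)
= 0.125 + 0.125 + 0.0625 + 0.0625 + 0.015625 + 0.0078125
= 0.3984
Since 0.3984 ≤ 1, prefix-free code exists


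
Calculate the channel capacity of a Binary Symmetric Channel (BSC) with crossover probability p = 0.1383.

For BSC with error probability p:
C = 1 - H(p) where H(p) is binary entropy
H(0.1383) = -0.1383 × log₂(0.1383) - 0.8617 × log₂(0.8617)
H(p) = 0.5798
C = 1 - 0.5798 = 0.4202 bits/use


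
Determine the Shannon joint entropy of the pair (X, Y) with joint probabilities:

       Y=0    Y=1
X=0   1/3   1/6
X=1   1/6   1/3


H(X,Y) = -Σ p(x,y) log₂ p(x,y)
  p(0,0)=1/3: -0.3333 × log₂(0.3333) = 0.5283
  p(0,1)=1/6: -0.1667 × log₂(0.1667) = 0.4308
  p(1,0)=1/6: -0.1667 × log₂(0.1667) = 0.4308
  p(1,1)=1/3: -0.3333 × log₂(0.3333) = 0.5283
H(X,Y) = 1.9183 bits


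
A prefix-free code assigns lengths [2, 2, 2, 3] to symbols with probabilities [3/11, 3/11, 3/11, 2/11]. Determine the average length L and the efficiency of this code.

Average length L = Σ p_i × l_i = 2.1818 bits
Entropy H = 1.9808 bits
Efficiency η = H/L × 100% = 90.79%


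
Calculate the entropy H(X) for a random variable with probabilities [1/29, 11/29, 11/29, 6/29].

H(X) = -Σ p(x) log₂ p(x)
  -1/29 × log₂(1/29) = 0.1675
  -11/29 × log₂(11/29) = 0.5305
  -11/29 × log₂(11/29) = 0.5305
  -6/29 × log₂(6/29) = 0.4703
H(X) = 1.6988 bits


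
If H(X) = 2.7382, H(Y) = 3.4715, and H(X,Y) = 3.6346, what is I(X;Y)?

I(X;Y) = H(X) + H(Y) - H(X,Y)
I(X;Y) = 2.7382 + 3.4715 - 3.6346 = 2.5751 bits


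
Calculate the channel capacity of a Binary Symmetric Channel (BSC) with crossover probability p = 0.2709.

For BSC with error probability p:
C = 1 - H(p) where H(p) is binary entropy
H(0.2709) = -0.2709 × log₂(0.2709) - 0.7291 × log₂(0.7291)
H(p) = 0.8428
C = 1 - 0.8428 = 0.1572 bits/use


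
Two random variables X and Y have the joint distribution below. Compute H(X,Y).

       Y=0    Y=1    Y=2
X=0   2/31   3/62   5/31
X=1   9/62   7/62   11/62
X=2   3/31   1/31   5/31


H(X,Y) = -Σ p(x,y) log₂ p(x,y)
  p(0,0)=2/31: -0.0645 × log₂(0.0645) = 0.2551
  p(0,1)=3/62: -0.0484 × log₂(0.0484) = 0.2114
  p(0,2)=5/31: -0.1613 × log₂(0.1613) = 0.4246
  p(1,0)=9/62: -0.1452 × log₂(0.1452) = 0.4042
  p(1,1)=7/62: -0.1129 × log₂(0.1129) = 0.3553
  p(1,2)=11/62: -0.1774 × log₂(0.1774) = 0.4426
  p(2,0)=3/31: -0.0968 × log₂(0.0968) = 0.3261
  p(2,1)=1/31: -0.0323 × log₂(0.0323) = 0.1598
  p(2,2)=5/31: -0.1613 × log₂(0.1613) = 0.4246
H(X,Y) = 3.0036 bits


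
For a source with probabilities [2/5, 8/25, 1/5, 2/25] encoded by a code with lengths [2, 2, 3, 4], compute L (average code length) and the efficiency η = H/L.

Average length L = Σ p_i × l_i = 2.3600 bits
Entropy H = 1.8107 bits
Efficiency η = H/L × 100% = 76.72%


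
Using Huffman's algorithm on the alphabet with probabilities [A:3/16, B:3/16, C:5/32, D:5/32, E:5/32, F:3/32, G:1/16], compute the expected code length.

Huffman tree construction:
Combine smallest probabilities repeatedly
Resulting codes:
  A: 00 (length 2)
  B: 01 (length 2)
  C: 100 (length 3)
  D: 101 (length 3)
  E: 110 (length 3)
  F: 1111 (length 4)
  G: 1110 (length 4)
Average length = Σ p(s) × length(s) = 2.7812 bits


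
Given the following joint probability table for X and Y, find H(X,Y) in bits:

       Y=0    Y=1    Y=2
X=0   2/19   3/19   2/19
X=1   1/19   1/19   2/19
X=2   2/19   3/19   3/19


H(X,Y) = -Σ p(x,y) log₂ p(x,y)
  p(0,0)=2/19: -0.1053 × log₂(0.1053) = 0.3419
  p(0,1)=3/19: -0.1579 × log₂(0.1579) = 0.4205
  p(0,2)=2/19: -0.1053 × log₂(0.1053) = 0.3419
  p(1,0)=1/19: -0.0526 × log₂(0.0526) = 0.2236
  p(1,1)=1/19: -0.0526 × log₂(0.0526) = 0.2236
  p(1,2)=2/19: -0.1053 × log₂(0.1053) = 0.3419
  p(2,0)=2/19: -0.1053 × log₂(0.1053) = 0.3419
  p(2,1)=3/19: -0.1579 × log₂(0.1579) = 0.4205
  p(2,2)=3/19: -0.1579 × log₂(0.1579) = 0.4205
H(X,Y) = 3.0761 bits


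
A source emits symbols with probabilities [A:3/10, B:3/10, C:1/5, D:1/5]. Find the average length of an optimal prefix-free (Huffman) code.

Huffman tree construction:
Combine smallest probabilities repeatedly
Resulting codes:
  A: 10 (length 2)
  B: 11 (length 2)
  C: 00 (length 2)
  D: 01 (length 2)
Average length = Σ p(s) × length(s) = 2.0000 bits


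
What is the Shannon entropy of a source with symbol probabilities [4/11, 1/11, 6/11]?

H(X) = -Σ p(x) log₂ p(x)
  -4/11 × log₂(4/11) = 0.5307
  -1/11 × log₂(1/11) = 0.3145
  -6/11 × log₂(6/11) = 0.4770
H(X) = 1.3222 bits


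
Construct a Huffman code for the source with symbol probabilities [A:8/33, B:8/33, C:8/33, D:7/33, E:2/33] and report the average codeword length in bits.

Huffman tree construction:
Combine smallest probabilities repeatedly
Resulting codes:
  A: 00 (length 2)
  B: 01 (length 2)
  C: 10 (length 2)
  D: 111 (length 3)
  E: 110 (length 3)
Average length = Σ p(s) × length(s) = 2.2727 bits


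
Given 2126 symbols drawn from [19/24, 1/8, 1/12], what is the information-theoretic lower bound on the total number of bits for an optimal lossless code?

Entropy H = 0.9406 bits/symbol
Minimum bits = H × n = 0.9406 × 2126
= 1999.64 bits


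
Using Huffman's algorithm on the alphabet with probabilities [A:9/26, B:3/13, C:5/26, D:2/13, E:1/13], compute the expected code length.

Huffman tree construction:
Combine smallest probabilities repeatedly
Resulting codes:
  A: 11 (length 2)
  B: 01 (length 2)
  C: 00 (length 2)
  D: 101 (length 3)
  E: 100 (length 3)
Average length = Σ p(s) × length(s) = 2.2308 bits


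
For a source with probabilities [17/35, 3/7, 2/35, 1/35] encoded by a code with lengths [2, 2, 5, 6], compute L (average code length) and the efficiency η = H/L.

Average length L = Σ p_i × l_i = 2.2857 bits
Entropy H = 1.4124 bits
Efficiency η = H/L × 100% = 61.79%


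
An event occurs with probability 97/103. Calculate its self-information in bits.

Information content I(x) = -log₂(p(x))
I = -log₂(97/103) = -log₂(0.9417)
I = 0.0866 bits


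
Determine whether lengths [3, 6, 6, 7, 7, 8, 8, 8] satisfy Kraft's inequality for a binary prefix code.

Kraft inequality: Σ 2^(-l_i) ≤ 1 for prefix-free code
Calculating: 2^(-3) + 2^(-6) + 2^(-6) + 2^(-7) + 2^(-7) + 2^(-8) + 2^(-8) + 2^(-8)
= 0.125 + 0.015625 + 0.015625 + 0.0078125 + 0.0078125 + 0.00390625 + 0.00390625 + 0.00390625
= 0.1836
Since 0.1836 ≤ 1, prefix-free code exists


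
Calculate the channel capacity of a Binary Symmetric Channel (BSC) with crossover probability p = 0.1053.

For BSC with error probability p:
C = 1 - H(p) where H(p) is binary entropy
H(0.1053) = -0.1053 × log₂(0.1053) - 0.8947 × log₂(0.8947)
H(p) = 0.4856
C = 1 - 0.4856 = 0.5144 bits/use


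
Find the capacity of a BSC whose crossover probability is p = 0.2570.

For BSC with error probability p:
C = 1 - H(p) where H(p) is binary entropy
H(0.2570) = -0.2570 × log₂(0.2570) - 0.7430 × log₂(0.7430)
H(p) = 0.8222
C = 1 - 0.8222 = 0.1778 bits/use


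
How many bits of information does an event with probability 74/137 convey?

Information content I(x) = -log₂(p(x))
I = -log₂(74/137) = -log₂(0.5401)
I = 0.8886 bits


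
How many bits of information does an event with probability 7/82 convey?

Information content I(x) = -log₂(p(x))
I = -log₂(7/82) = -log₂(0.0854)
I = 3.5502 bits


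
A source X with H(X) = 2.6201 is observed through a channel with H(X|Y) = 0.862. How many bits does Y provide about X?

I(X;Y) = H(X) - H(X|Y)
I(X;Y) = 2.6201 - 0.862 = 1.7581 bits


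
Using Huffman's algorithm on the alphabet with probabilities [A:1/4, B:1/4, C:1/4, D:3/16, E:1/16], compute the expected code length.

Huffman tree construction:
Combine smallest probabilities repeatedly
Resulting codes:
  A: 00 (length 2)
  B: 01 (length 2)
  C: 10 (length 2)
  D: 111 (length 3)
  E: 110 (length 3)
Average length = Σ p(s) × length(s) = 2.2500 bits


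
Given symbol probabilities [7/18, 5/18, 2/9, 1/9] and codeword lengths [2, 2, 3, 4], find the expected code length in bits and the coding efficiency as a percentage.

Average length L = Σ p_i × l_i = 2.4444 bits
Entropy H = 1.8776 bits
Efficiency η = H/L × 100% = 76.81%


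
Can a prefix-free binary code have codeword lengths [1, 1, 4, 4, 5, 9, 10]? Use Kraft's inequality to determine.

Kraft inequality: Σ 2^(-l_i) ≤ 1 for prefix-free code
Calculating: 2^(-1) + 2^(-1) + 2^(-4) + 2^(-4) + 2^(-5) + 2^(-9) + 2^(-10)
= 0.5 + 0.5 + 0.0625 + 0.0625 + 0.03125 + 0.001953125 + 0.0009765625
= 1.1592
Since 1.1592 > 1, prefix-free code does not exist


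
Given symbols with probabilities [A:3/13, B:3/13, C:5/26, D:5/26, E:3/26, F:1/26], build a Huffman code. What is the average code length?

Huffman tree construction:
Combine smallest probabilities repeatedly
Resulting codes:
  A: 01 (length 2)
  B: 10 (length 2)
  C: 111 (length 3)
  D: 00 (length 2)
  E: 1101 (length 4)
  F: 1100 (length 4)
Average length = Σ p(s) × length(s) = 2.5000 bits


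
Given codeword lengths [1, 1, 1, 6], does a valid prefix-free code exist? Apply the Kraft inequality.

Kraft inequality: Σ 2^(-l_i) ≤ 1 for prefix-free code
Calculating: 2^(-1) + 2^(-1) + 2^(-1) + 2^(-6)
= 0.5 + 0.5 + 0.5 + 0.015625
= 1.5156
Since 1.5156 > 1, prefix-free code does not exist


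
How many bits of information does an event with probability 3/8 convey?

Information content I(x) = -log₂(p(x))
I = -log₂(3/8) = -log₂(0.3750)
I = 1.4150 bits


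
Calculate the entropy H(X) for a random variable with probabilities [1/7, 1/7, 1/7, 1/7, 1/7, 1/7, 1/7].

H(X) = -Σ p(x) log₂ p(x)
  -1/7 × log₂(1/7) = 0.4011
  -1/7 × log₂(1/7) = 0.4011
  -1/7 × log₂(1/7) = 0.4011
  -1/7 × log₂(1/7) = 0.4011
  -1/7 × log₂(1/7) = 0.4011
  -1/7 × log₂(1/7) = 0.4011
  -1/7 × log₂(1/7) = 0.4011
H(X) = 2.8074 bits


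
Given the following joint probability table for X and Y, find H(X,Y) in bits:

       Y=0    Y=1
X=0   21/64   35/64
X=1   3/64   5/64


H(X,Y) = -Σ p(x,y) log₂ p(x,y)
  p(0,0)=21/64: -0.3281 × log₂(0.3281) = 0.5275
  p(0,1)=35/64: -0.5469 × log₂(0.5469) = 0.4762
  p(1,0)=3/64: -0.0469 × log₂(0.0469) = 0.2070
  p(1,1)=5/64: -0.0781 × log₂(0.0781) = 0.2873
H(X,Y) = 1.4980 bits


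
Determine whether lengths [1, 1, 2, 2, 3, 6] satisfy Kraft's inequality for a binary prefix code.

Kraft inequality: Σ 2^(-l_i) ≤ 1 for prefix-free code
Calculating: 2^(-1) + 2^(-1) + 2^(-2) + 2^(-2) + 2^(-3) + 2^(-6)
= 0.5 + 0.5 + 0.25 + 0.25 + 0.125 + 0.015625
= 1.6406
Since 1.6406 > 1, prefix-free code does not exist


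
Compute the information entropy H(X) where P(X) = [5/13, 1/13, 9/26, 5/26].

H(X) = -Σ p(x) log₂ p(x)
  -5/13 × log₂(5/13) = 0.5302
  -1/13 × log₂(1/13) = 0.2846
  -9/26 × log₂(9/26) = 0.5298
  -5/26 × log₂(5/26) = 0.4574
H(X) = 1.8020 bits


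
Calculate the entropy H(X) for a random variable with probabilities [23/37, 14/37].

H(X) = -Σ p(x) log₂ p(x)
  -23/37 × log₂(23/37) = 0.4264
  -14/37 × log₂(14/37) = 0.5305
H(X) = 0.9569 bits


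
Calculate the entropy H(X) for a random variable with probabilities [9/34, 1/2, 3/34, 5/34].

H(X) = -Σ p(x) log₂ p(x)
  -9/34 × log₂(9/34) = 0.5076
  -1/2 × log₂(1/2) = 0.5000
  -3/34 × log₂(3/34) = 0.3090
  -5/34 × log₂(5/34) = 0.4067
H(X) = 1.7233 bits


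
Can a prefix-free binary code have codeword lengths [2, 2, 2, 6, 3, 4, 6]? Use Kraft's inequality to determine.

Kraft inequality: Σ 2^(-l_i) ≤ 1 for prefix-free code
Calculating: 2^(-2) + 2^(-2) + 2^(-2) + 2^(-6) + 2^(-3) + 2^(-4) + 2^(-6)
= 0.25 + 0.25 + 0.25 + 0.015625 + 0.125 + 0.0625 + 0.015625
= 0.9688
Since 0.9688 ≤ 1, prefix-free code exists


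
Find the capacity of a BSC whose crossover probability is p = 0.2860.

For BSC with error probability p:
C = 1 - H(p) where H(p) is binary entropy
H(0.2860) = -0.2860 × log₂(0.2860) - 0.7140 × log₂(0.7140)
H(p) = 0.8635
C = 1 - 0.8635 = 0.1365 bits/use


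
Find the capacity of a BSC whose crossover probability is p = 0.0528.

For BSC with error probability p:
C = 1 - H(p) where H(p) is binary entropy
H(0.0528) = -0.0528 × log₂(0.0528) - 0.9472 × log₂(0.9472)
H(p) = 0.2982
C = 1 - 0.2982 = 0.7018 bits/use


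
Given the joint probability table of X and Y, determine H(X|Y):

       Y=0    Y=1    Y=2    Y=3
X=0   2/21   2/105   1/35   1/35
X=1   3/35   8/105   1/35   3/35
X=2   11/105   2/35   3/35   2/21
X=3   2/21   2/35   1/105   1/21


H(X|Y) = Σ_y p(y) H(X|Y=y)
  p(Y=0) = 8/21, H(X|Y=0) = 1.9964
  p(Y=1) = 22/105, H(X|Y=1) = 1.8676
  p(Y=2) = 16/105, H(X|Y=2) = 1.6226
  p(Y=3) = 9/35, H(X|Y=3) = 1.8618
H(X|Y) = 0.3810×1.9964 + 0.2095×1.8676 + 0.1524×1.6226 + 0.2571×1.8618 = 1.8778 bits


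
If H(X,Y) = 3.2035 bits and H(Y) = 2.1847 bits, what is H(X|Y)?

Chain rule: H(X,Y) = H(X|Y) + H(Y)
H(X|Y) = H(X,Y) - H(Y) = 3.2035 - 2.1847 = 1.0188 bits


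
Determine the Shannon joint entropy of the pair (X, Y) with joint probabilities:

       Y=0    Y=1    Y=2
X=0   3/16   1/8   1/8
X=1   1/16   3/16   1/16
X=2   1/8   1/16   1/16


H(X,Y) = -Σ p(x,y) log₂ p(x,y)
  p(0,0)=3/16: -0.1875 × log₂(0.1875) = 0.4528
  p(0,1)=1/8: -0.1250 × log₂(0.1250) = 0.3750
  p(0,2)=1/8: -0.1250 × log₂(0.1250) = 0.3750
  p(1,0)=1/16: -0.0625 × log₂(0.0625) = 0.2500
  p(1,1)=3/16: -0.1875 × log₂(0.1875) = 0.4528
  p(1,2)=1/16: -0.0625 × log₂(0.0625) = 0.2500
  p(2,0)=1/8: -0.1250 × log₂(0.1250) = 0.3750
  p(2,1)=1/16: -0.0625 × log₂(0.0625) = 0.2500
  p(2,2)=1/16: -0.0625 × log₂(0.0625) = 0.2500
H(X,Y) = 3.0306 bits


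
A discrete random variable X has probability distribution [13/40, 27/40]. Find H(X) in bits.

H(X) = -Σ p(x) log₂ p(x)
  -13/40 × log₂(13/40) = 0.5270
  -27/40 × log₂(27/40) = 0.3828
H(X) = 0.9097 bits


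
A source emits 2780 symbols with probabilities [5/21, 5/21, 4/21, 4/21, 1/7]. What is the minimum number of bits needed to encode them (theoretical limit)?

Entropy H = 2.2983 bits/symbol
Minimum bits = H × n = 2.2983 × 2780
= 6389.30 bits


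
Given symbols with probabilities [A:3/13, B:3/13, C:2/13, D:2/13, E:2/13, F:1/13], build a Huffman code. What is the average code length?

Huffman tree construction:
Combine smallest probabilities repeatedly
Resulting codes:
  A: 00 (length 2)
  B: 01 (length 2)
  C: 101 (length 3)
  D: 110 (length 3)
  E: 111 (length 3)
  F: 100 (length 3)
Average length = Σ p(s) × length(s) = 2.5385 bits


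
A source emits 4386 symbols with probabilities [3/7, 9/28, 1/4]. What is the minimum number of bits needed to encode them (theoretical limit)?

Entropy H = 1.5502 bits/symbol
Minimum bits = H × n = 1.5502 × 4386
= 6799.17 bits


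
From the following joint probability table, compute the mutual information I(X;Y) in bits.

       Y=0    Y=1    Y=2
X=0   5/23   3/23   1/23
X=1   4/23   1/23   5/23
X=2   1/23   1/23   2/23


H(X) = 1.4910, H(Y) = 1.5310, H(X,Y) = 2.8725
I(X;Y) = H(X) + H(Y) - H(X,Y) = 0.1495 bits


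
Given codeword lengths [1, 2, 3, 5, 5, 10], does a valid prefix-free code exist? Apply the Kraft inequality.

Kraft inequality: Σ 2^(-l_i) ≤ 1 for prefix-free code
Calculating: 2^(-1) + 2^(-2) + 2^(-3) + 2^(-5) + 2^(-5) + 2^(-10)
= 0.5 + 0.25 + 0.125 + 0.03125 + 0.03125 + 0.0009765625
= 0.9385
Since 0.9385 ≤ 1, prefix-free code exists


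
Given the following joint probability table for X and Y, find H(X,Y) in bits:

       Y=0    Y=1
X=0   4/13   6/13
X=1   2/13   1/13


H(X,Y) = -Σ p(x,y) log₂ p(x,y)
  p(0,0)=4/13: -0.3077 × log₂(0.3077) = 0.5232
  p(0,1)=6/13: -0.4615 × log₂(0.4615) = 0.5148
  p(1,0)=2/13: -0.1538 × log₂(0.1538) = 0.4155
  p(1,1)=1/13: -0.0769 × log₂(0.0769) = 0.2846
H(X,Y) = 1.7381 bits


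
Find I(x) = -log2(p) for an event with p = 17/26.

Information content I(x) = -log₂(p(x))
I = -log₂(17/26) = -log₂(0.6538)
I = 0.6130 bits


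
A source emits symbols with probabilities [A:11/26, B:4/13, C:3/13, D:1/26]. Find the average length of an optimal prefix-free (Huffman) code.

Huffman tree construction:
Combine smallest probabilities repeatedly
Resulting codes:
  A: 0 (length 1)
  B: 11 (length 2)
  C: 101 (length 3)
  D: 100 (length 3)
Average length = Σ p(s) × length(s) = 1.8462 bits


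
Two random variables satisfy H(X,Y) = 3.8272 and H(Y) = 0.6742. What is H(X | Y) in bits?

Chain rule: H(X,Y) = H(X|Y) + H(Y)
H(X|Y) = H(X,Y) - H(Y) = 3.8272 - 0.6742 = 3.153 bits


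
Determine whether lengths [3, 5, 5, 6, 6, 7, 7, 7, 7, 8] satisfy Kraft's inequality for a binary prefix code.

Kraft inequality: Σ 2^(-l_i) ≤ 1 for prefix-free code
Calculating: 2^(-3) + 2^(-5) + 2^(-5) + 2^(-6) + 2^(-6) + 2^(-7) + 2^(-7) + 2^(-7) + 2^(-7) + 2^(-8)
= 0.125 + 0.03125 + 0.03125 + 0.015625 + 0.015625 + 0.0078125 + 0.0078125 + 0.0078125 + 0.0078125 + 0.00390625
= 0.2539
Since 0.2539 ≤ 1, prefix-free code exists


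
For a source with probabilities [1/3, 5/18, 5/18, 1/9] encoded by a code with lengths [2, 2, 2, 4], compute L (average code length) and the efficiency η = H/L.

Average length L = Σ p_i × l_i = 2.2222 bits
Entropy H = 1.9072 bits
Efficiency η = H/L × 100% = 85.82%


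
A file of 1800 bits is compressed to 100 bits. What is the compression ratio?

Compression ratio = Original / Compressed
= 1800 / 100 = 18.00:1


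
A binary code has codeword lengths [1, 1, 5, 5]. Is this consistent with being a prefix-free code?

Kraft inequality: Σ 2^(-l_i) ≤ 1 for prefix-free code
Calculating: 2^(-1) + 2^(-1) + 2^(-5) + 2^(-5)
= 0.5 + 0.5 + 0.03125 + 0.03125
= 1.0625
Since 1.0625 > 1, prefix-free code does not exist


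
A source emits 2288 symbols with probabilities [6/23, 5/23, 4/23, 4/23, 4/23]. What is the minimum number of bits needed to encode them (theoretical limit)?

Entropy H = 2.3010 bits/symbol
Minimum bits = H × n = 2.3010 × 2288
= 5264.64 bits


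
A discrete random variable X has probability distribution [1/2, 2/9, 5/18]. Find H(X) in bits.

H(X) = -Σ p(x) log₂ p(x)
  -1/2 × log₂(1/2) = 0.5000
  -2/9 × log₂(2/9) = 0.4822
  -5/18 × log₂(5/18) = 0.5133
H(X) = 1.4955 bits


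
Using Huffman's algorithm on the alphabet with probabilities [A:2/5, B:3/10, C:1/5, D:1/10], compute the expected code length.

Huffman tree construction:
Combine smallest probabilities repeatedly
Resulting codes:
  A: 0 (length 1)
  B: 10 (length 2)
  C: 111 (length 3)
  D: 110 (length 3)
Average length = Σ p(s) × length(s) = 1.9000 bits


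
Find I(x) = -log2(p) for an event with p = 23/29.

Information content I(x) = -log₂(p(x))
I = -log₂(23/29) = -log₂(0.7931)
I = 0.3344 bits


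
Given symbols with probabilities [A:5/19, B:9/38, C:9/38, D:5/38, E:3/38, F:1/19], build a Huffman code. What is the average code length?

Huffman tree construction:
Combine smallest probabilities repeatedly
Resulting codes:
  A: 10 (length 2)
  B: 00 (length 2)
  C: 01 (length 2)
  D: 110 (length 3)
  E: 1111 (length 4)
  F: 1110 (length 4)
Average length = Σ p(s) × length(s) = 2.3947 bits


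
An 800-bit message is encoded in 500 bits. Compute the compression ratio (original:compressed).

Compression ratio = Original / Compressed
= 800 / 500 = 1.60:1


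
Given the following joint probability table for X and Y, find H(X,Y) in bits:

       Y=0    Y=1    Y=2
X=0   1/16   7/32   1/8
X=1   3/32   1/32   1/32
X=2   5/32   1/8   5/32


H(X,Y) = -Σ p(x,y) log₂ p(x,y)
  p(0,0)=1/16: -0.0625 × log₂(0.0625) = 0.2500
  p(0,1)=7/32: -0.2188 × log₂(0.2188) = 0.4796
  p(0,2)=1/8: -0.1250 × log₂(0.1250) = 0.3750
  p(1,0)=3/32: -0.0938 × log₂(0.0938) = 0.3202
  p(1,1)=1/32: -0.0312 × log₂(0.0312) = 0.1562
  p(1,2)=1/32: -0.0312 × log₂(0.0312) = 0.1562
  p(2,0)=5/32: -0.1562 × log₂(0.1562) = 0.4184
  p(2,1)=1/8: -0.1250 × log₂(0.1250) = 0.3750
  p(2,2)=5/32: -0.1562 × log₂(0.1562) = 0.4184
H(X,Y) = 2.9492 bits


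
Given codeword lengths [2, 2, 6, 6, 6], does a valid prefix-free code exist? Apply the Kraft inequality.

Kraft inequality: Σ 2^(-l_i) ≤ 1 for prefix-free code
Calculating: 2^(-2) + 2^(-2) + 2^(-6) + 2^(-6) + 2^(-6)
= 0.25 + 0.25 + 0.015625 + 0.015625 + 0.015625
= 0.5469
Since 0.5469 ≤ 1, prefix-free code exists


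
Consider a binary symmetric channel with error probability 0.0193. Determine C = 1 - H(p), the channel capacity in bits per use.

For BSC with error probability p:
C = 1 - H(p) where H(p) is binary entropy
H(0.0193) = -0.0193 × log₂(0.0193) - 0.9807 × log₂(0.9807)
H(p) = 0.1375
C = 1 - 0.1375 = 0.8625 bits/use


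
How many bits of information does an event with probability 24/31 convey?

Information content I(x) = -log₂(p(x))
I = -log₂(24/31) = -log₂(0.7742)
I = 0.3692 bits


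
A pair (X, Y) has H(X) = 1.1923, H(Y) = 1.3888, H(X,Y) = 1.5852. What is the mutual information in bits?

I(X;Y) = H(X) + H(Y) - H(X,Y)
I(X;Y) = 1.1923 + 1.3888 - 1.5852 = 0.9959 bits


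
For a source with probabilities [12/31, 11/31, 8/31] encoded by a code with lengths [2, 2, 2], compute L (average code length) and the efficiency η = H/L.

Average length L = Σ p_i × l_i = 2.0000 bits
Entropy H = 1.5647 bits
Efficiency η = H/L × 100% = 78.24%
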